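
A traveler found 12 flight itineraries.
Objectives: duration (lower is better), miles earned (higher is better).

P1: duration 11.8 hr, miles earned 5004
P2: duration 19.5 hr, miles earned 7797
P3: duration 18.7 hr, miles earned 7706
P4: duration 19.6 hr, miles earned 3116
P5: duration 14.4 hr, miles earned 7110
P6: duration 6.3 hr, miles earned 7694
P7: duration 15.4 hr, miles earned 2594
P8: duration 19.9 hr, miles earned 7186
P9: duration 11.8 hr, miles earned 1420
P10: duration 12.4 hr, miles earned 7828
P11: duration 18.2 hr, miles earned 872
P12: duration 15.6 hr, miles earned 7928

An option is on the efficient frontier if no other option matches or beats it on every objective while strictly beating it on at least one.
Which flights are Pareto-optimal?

P1: dominated by P6 (duration 6.3≤11.8, miles earned 7694≥5004).
P2: dominated by P10 (duration 12.4≤19.5, miles earned 7828≥7797).
P3: dominated by P10 (duration 12.4≤18.7, miles earned 7828≥7706).
P4: dominated by P1 (duration 11.8≤19.6, miles earned 5004≥3116).
P5: dominated by P6 (duration 6.3≤14.4, miles earned 7694≥7110).
P6: not dominated (best duration).
P7: dominated by P1 (duration 11.8≤15.4, miles earned 5004≥2594).
P8: dominated by P2 (duration 19.5≤19.9, miles earned 7797≥7186).
P9: dominated by P1 (duration 11.8≤11.8, miles earned 5004≥1420).
P10: not dominated.
P11: dominated by P1 (duration 11.8≤18.2, miles earned 5004≥872).
P12: not dominated (best miles earned).

P6, P10, P12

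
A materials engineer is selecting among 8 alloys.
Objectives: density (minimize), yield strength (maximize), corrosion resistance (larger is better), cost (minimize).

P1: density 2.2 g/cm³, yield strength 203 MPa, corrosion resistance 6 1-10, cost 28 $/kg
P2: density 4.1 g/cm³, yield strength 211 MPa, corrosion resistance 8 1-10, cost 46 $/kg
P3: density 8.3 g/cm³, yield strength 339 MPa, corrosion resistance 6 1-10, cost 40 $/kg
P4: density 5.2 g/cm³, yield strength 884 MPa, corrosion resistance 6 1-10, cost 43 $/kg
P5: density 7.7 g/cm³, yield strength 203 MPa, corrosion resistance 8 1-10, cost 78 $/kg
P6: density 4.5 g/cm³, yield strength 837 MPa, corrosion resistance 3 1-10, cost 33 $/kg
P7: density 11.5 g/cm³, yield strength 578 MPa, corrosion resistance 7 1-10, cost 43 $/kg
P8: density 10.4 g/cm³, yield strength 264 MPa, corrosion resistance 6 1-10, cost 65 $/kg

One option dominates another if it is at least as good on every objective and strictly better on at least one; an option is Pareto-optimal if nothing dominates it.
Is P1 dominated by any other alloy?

P2: worse on density (4.1 vs 2.2).
P3: worse on density (8.3 vs 2.2).
P4: worse on density (5.2 vs 2.2).
P5: worse on density (7.7 vs 2.2).
P6: worse on density (4.5 vs 2.2).
P7: worse on density (11.5 vs 2.2).
P8: worse on density (10.4 vs 2.2).
No option is at least as good as P1 on every objective and strictly better on one.

No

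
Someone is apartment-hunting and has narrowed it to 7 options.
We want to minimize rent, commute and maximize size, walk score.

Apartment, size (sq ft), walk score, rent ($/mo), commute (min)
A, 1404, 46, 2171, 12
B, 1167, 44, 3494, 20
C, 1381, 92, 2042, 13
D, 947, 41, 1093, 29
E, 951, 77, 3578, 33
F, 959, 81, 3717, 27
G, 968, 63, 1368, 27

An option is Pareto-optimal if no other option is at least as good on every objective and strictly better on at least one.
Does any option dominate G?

A: worse on walk score (46 vs 63).
B: worse on walk score (44 vs 63).
C: worse on rent (2042 vs 1368).
D: worse on size (947 vs 968).
E: worse on size (951 vs 968).
F: worse on size (959 vs 968).
No option is at least as good as G on every objective and strictly better on one.

No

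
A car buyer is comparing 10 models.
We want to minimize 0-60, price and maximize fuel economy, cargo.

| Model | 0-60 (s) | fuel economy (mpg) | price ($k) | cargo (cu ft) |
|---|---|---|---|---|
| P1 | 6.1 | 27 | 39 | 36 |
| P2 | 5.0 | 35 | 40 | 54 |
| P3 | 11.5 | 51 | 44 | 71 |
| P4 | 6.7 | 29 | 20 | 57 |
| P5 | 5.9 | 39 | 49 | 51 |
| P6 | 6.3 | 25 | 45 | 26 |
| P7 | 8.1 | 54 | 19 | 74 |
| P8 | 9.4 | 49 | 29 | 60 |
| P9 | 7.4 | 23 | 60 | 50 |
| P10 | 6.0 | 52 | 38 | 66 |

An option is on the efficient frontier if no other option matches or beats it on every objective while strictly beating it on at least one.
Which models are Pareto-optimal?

P1: dominated by P10 (0-60 6.0≤6.1, fuel economy 52≥27, price 38≤39, cargo 66≥36).
P2: not dominated (best 0-60).
P3: dominated by P7 (0-60 8.1≤11.5, fuel economy 54≥51, price 19≤44, cargo 74≥71).
P4: not dominated.
P5: not dominated.
P6: dominated by P1 (0-60 6.1≤6.3, fuel economy 27≥25, price 39≤45, cargo 36≥26).
P7: not dominated (best fuel economy).
P8: dominated by P7 (0-60 8.1≤9.4, fuel economy 54≥49, price 19≤29, cargo 74≥60).
P9: dominated by P2 (0-60 5.0≤7.4, fuel economy 35≥23, price 40≤60, cargo 54≥50).
P10: not dominated.

P2, P4, P5, P7, P10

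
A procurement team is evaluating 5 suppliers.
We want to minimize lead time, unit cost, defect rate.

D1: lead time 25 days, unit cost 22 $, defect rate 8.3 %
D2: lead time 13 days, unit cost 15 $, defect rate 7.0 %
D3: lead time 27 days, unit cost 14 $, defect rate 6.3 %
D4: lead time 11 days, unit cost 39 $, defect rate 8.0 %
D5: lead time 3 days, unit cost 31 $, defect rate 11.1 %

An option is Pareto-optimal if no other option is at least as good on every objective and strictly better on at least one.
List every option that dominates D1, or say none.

D2

D2: lead time 13≤25, unit cost 15≤22, defect rate 7.0≤8.3 — dominates D1.
Others (D3, D4, D5) are each worse than D1 on at least one objective.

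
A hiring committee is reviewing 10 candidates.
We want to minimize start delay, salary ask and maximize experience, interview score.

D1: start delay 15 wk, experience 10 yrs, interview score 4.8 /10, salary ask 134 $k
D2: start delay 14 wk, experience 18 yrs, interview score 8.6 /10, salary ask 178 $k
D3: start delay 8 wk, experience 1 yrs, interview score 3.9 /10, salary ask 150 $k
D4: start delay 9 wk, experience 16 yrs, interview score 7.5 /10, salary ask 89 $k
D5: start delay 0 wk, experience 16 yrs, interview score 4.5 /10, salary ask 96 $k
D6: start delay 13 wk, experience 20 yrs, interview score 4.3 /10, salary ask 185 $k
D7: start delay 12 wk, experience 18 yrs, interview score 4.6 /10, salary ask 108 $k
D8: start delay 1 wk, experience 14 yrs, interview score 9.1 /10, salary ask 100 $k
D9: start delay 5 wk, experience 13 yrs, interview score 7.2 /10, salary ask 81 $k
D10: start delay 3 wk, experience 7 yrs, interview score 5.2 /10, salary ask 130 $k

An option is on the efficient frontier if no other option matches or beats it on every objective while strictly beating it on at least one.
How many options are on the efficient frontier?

D1: dominated by D4 (start delay 9≤15, experience 16≥10, interview score 7.5≥4.8, salary ask 89≤134).
D2: not dominated.
D3: dominated by D5 (start delay 0≤8, experience 16≥1, interview score 4.5≥3.9, salary ask 96≤150).
D4: not dominated.
D5: not dominated (best start delay).
D6: not dominated (best experience).
D7: not dominated.
D8: not dominated (best interview score).
D9: not dominated (best salary ask).
D10: dominated by D8 (start delay 1≤3, experience 14≥7, interview score 9.1≥5.2, salary ask 100≤130).
Pareto-optimal: D2, D4, D5, D6, D7, D8, D9 → 7.

7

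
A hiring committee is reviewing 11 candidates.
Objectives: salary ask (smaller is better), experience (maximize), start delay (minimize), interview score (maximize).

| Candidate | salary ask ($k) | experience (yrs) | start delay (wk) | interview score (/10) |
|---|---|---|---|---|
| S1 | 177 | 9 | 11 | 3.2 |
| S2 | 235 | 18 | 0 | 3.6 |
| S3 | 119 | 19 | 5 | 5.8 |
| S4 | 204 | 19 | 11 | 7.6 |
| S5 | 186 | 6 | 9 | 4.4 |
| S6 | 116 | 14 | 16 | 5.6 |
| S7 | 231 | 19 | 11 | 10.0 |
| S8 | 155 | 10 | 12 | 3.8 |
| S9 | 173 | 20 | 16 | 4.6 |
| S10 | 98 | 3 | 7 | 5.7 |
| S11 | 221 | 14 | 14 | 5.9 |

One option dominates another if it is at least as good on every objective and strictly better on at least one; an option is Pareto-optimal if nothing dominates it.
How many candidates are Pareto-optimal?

S1: dominated by S3 (salary ask 119≤177, experience 19≥9, start delay 5≤11, interview score 5.8≥3.2).
S2: not dominated (best start delay).
S3: not dominated.
S4: not dominated.
S5: dominated by S3 (salary ask 119≤186, experience 19≥6, start delay 5≤9, interview score 5.8≥4.4).
S6: not dominated.
S7: not dominated (best interview score).
S8: dominated by S3 (salary ask 119≤155, experience 19≥10, start delay 5≤12, interview score 5.8≥3.8).
S9: not dominated (best experience).
S10: not dominated (best salary ask).
S11: dominated by S4 (salary ask 204≤221, experience 19≥14, start delay 11≤14, interview score 7.6≥5.9).
Pareto-optimal: S2, S3, S4, S6, S7, S9, S10 → 7.

7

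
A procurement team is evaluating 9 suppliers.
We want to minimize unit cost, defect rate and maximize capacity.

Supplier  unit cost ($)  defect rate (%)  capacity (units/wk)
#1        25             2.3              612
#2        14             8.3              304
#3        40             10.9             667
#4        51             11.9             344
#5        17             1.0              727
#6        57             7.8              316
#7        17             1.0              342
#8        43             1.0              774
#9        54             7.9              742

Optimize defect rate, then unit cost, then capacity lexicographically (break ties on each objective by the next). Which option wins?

#5

First minimize defect rate: best is 1.0, kept {#5, #7, #8}.
Then minimize unit cost: best is 17, kept {#5, #7}.
Then maximize capacity: best is 727, kept {#5}.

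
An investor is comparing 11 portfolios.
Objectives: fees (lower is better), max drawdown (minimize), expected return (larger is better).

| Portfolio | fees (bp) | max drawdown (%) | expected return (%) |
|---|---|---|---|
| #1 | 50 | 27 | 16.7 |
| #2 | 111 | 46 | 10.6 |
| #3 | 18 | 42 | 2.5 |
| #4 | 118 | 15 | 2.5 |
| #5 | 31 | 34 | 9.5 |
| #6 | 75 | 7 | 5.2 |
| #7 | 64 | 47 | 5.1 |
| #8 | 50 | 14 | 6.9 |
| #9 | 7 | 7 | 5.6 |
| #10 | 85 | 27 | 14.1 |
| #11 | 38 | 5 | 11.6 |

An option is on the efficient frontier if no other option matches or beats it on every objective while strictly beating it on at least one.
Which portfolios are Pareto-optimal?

#1: not dominated (best expected return).
#2: dominated by #1 (fees 50≤111, max drawdown 27≤46, expected return 16.7≥10.6).
#3: dominated by #9 (fees 7≤18, max drawdown 7≤42, expected return 5.6≥2.5).
#4: dominated by #6 (fees 75≤118, max drawdown 7≤15, expected return 5.2≥2.5).
#5: not dominated.
#6: dominated by #9 (fees 7≤75, max drawdown 7≤7, expected return 5.6≥5.2).
#7: dominated by #1 (fees 50≤64, max drawdown 27≤47, expected return 16.7≥5.1).
#8: dominated by #11 (fees 38≤50, max drawdown 5≤14, expected return 11.6≥6.9).
#9: not dominated (best fees).
#10: dominated by #1 (fees 50≤85, max drawdown 27≤27, expected return 16.7≥14.1).
#11: not dominated (best max drawdown).

#1, #5, #9, #11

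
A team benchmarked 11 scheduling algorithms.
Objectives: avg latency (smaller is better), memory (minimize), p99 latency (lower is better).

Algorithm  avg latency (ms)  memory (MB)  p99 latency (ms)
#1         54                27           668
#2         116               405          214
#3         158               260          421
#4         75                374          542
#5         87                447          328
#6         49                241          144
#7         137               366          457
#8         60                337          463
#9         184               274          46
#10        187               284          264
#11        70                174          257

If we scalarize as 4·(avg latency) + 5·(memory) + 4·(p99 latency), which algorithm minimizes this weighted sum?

#1: 4·54 + 5·27 + 4·668 = 3023
#2: 4·116 + 5·405 + 4·214 = 3345
#3: 4·158 + 5·260 + 4·421 = 3616
#4: 4·75 + 5·374 + 4·542 = 4338
#5: 4·87 + 5·447 + 4·328 = 3895
#6: 4·49 + 5·241 + 4·144 = 1977
#7: 4·137 + 5·366 + 4·457 = 4206
#8: 4·60 + 5·337 + 4·463 = 3777
#9: 4·184 + 5·274 + 4·46 = 2290
#10: 4·187 + 5·284 + 4·264 = 3224
#11: 4·70 + 5·174 + 4·257 = 2178
Lowest: #6 at 1977.

#6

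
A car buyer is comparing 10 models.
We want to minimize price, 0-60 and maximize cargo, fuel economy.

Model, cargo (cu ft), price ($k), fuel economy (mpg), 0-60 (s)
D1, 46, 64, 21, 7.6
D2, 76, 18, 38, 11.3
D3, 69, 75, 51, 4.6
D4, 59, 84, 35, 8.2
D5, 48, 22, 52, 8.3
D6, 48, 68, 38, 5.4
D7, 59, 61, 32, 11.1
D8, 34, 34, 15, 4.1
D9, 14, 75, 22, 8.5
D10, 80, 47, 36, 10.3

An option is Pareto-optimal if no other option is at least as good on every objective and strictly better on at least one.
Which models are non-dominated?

D1, D2, D3, D5, D6, D8, D10

D1: not dominated.
D2: not dominated (best price).
D3: not dominated.
D4: dominated by D3 (cargo 69≥59, price 75≤84, fuel economy 51≥35, 0-60 4.6≤8.2).
D5: not dominated (best fuel economy).
D6: not dominated.
D7: dominated by D10 (cargo 80≥59, price 47≤61, fuel economy 36≥32, 0-60 10.3≤11.1).
D8: not dominated (best 0-60).
D9: dominated by D3 (cargo 69≥14, price 75≤75, fuel economy 51≥22, 0-60 4.6≤8.5).
D10: not dominated (best cargo).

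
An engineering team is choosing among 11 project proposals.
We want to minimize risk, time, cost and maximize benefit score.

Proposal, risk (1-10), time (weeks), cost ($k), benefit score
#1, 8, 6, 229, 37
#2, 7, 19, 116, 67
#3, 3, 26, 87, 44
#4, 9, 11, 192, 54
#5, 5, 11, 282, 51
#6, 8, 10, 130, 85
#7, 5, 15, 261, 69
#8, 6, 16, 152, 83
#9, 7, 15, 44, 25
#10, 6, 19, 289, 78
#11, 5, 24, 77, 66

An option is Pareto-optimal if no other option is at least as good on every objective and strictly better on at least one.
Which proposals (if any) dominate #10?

#8

#8: risk 6≤6, time 16≤19, cost 152≤289, benefit score 83≥78 — dominates #10.
Others (#1, #2, #3, #4, #5, #6, #7, #9, #11) are each worse than #10 on at least one objective.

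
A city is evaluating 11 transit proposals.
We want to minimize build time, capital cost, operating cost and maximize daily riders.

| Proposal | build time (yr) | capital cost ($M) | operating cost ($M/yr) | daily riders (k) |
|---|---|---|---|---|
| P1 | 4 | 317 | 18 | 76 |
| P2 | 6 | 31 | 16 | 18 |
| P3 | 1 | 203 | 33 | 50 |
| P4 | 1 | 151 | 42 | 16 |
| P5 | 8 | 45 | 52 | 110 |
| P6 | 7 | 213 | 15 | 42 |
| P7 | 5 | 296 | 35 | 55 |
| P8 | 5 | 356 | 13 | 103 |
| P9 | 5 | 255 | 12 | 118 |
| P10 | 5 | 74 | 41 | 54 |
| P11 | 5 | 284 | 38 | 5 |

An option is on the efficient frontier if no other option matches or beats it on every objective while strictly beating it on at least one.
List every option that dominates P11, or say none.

P3: build time 1≤5, capital cost 203≤284, operating cost 33≤38, daily riders 50≥5 — dominates P11.
P9: build time 5≤5, capital cost 255≤284, operating cost 12≤38, daily riders 118≥5 — dominates P11.
Others (P1, P2, P4, P5, P6, P7, P8, P10) are each worse than P11 on at least one objective.

P3, P9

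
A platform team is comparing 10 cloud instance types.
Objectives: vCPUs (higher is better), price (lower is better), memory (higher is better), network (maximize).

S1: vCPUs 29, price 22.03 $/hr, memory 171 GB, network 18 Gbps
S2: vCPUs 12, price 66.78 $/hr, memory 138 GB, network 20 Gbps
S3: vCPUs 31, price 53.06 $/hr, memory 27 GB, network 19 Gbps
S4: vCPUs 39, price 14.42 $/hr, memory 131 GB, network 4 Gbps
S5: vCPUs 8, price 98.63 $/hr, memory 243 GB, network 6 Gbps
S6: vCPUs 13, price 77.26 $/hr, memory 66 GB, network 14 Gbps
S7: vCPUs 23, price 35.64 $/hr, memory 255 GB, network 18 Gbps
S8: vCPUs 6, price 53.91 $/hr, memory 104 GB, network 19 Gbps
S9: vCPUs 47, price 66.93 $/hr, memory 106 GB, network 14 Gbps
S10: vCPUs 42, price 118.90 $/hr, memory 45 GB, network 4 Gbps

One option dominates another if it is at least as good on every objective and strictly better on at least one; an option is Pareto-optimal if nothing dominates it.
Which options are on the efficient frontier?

S1: not dominated.
S2: not dominated (best network).
S3: not dominated.
S4: not dominated (best price).
S5: dominated by S7 (vCPUs 23≥8, price 35.64≤98.63, memory 255≥243, network 18≥6).
S6: dominated by S1 (vCPUs 29≥13, price 22.03≤77.26, memory 171≥66, network 18≥14).
S7: not dominated (best memory).
S8: not dominated.
S9: not dominated (best vCPUs).
S10: dominated by S9 (vCPUs 47≥42, price 66.93≤118.90, memory 106≥45, network 14≥4).

S1, S2, S3, S4, S7, S8, S9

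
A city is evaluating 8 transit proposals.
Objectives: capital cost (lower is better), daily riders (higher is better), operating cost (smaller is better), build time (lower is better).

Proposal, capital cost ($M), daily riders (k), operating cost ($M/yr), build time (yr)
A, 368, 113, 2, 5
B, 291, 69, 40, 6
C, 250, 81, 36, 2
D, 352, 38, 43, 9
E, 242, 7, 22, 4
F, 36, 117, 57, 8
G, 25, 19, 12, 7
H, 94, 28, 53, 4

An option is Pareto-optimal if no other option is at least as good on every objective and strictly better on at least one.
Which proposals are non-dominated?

A, C, E, F, G, H

A: not dominated (best operating cost).
B: dominated by C (capital cost 250≤291, daily riders 81≥69, operating cost 36≤40, build time 2≤6).
C: not dominated (best build time).
D: dominated by B (capital cost 291≤352, daily riders 69≥38, operating cost 40≤43, build time 6≤9).
E: not dominated.
F: not dominated (best daily riders).
G: not dominated (best capital cost).
H: not dominated.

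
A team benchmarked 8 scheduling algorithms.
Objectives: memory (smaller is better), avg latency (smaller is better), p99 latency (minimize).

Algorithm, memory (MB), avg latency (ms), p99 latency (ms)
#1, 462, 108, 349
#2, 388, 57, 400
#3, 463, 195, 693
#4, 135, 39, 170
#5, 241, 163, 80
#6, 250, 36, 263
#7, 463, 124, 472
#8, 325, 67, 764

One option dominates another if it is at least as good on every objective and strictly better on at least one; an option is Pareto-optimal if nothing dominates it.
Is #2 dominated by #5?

#5 vs #2: #5 is worse on avg latency (163 vs 57), so it does not dominate #2.

No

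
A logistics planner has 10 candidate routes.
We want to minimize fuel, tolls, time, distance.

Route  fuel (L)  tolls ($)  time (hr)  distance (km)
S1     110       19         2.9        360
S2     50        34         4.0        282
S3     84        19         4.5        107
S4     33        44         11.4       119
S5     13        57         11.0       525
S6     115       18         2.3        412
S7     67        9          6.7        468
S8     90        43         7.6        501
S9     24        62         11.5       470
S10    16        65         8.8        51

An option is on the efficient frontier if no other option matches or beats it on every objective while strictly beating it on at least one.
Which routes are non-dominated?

S1: not dominated.
S2: not dominated.
S3: not dominated.
S4: not dominated.
S5: not dominated (best fuel).
S6: not dominated (best time).
S7: not dominated (best tolls).
S8: dominated by S2 (fuel 50≤90, tolls 34≤43, time 4.0≤7.6, distance 282≤501).
S9: not dominated.
S10: not dominated (best distance).

S1, S2, S3, S4, S5, S6, S7, S9, S10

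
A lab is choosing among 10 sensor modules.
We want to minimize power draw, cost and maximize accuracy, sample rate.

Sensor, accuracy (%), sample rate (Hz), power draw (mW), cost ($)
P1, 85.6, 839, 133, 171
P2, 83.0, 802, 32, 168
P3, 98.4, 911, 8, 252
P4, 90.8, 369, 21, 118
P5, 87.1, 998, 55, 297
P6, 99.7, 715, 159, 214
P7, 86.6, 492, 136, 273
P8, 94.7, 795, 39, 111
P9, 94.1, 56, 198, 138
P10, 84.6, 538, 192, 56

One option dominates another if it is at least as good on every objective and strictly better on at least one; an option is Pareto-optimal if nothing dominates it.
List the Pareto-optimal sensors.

P1, P2, P3, P4, P5, P6, P8, P10

P1: not dominated.
P2: not dominated.
P3: not dominated (best power draw).
P4: not dominated.
P5: not dominated (best sample rate).
P6: not dominated (best accuracy).
P7: dominated by P3 (accuracy 98.4≥86.6, sample rate 911≥492, power draw 8≤136, cost 252≤273).
P8: not dominated.
P9: dominated by P8 (accuracy 94.7≥94.1, sample rate 795≥56, power draw 39≤198, cost 111≤138).
P10: not dominated (best cost).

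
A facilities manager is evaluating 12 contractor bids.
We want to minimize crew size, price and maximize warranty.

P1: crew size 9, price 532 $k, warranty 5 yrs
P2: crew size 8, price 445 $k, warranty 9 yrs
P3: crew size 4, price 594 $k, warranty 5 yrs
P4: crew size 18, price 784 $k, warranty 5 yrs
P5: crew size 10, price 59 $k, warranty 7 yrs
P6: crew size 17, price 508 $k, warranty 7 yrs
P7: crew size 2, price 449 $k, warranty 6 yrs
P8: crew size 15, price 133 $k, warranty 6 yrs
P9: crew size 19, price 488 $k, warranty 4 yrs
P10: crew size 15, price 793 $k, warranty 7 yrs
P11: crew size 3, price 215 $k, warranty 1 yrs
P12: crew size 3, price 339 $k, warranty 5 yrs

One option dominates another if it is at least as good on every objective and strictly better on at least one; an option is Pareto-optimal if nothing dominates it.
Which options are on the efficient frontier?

P2, P5, P7, P11, P12

P1: dominated by P2 (crew size 8≤9, price 445≤532, warranty 9≥5).
P2: not dominated (best warranty).
P3: dominated by P7 (crew size 2≤4, price 449≤594, warranty 6≥5).
P4: dominated by P1 (crew size 9≤18, price 532≤784, warranty 5≥5).
P5: not dominated (best price).
P6: dominated by P2 (crew size 8≤17, price 445≤508, warranty 9≥7).
P7: not dominated (best crew size).
P8: dominated by P5 (crew size 10≤15, price 59≤133, warranty 7≥6).
P9: dominated by P2 (crew size 8≤19, price 445≤488, warranty 9≥4).
P10: dominated by P2 (crew size 8≤15, price 445≤793, warranty 9≥7).
P11: not dominated.
P12: not dominated.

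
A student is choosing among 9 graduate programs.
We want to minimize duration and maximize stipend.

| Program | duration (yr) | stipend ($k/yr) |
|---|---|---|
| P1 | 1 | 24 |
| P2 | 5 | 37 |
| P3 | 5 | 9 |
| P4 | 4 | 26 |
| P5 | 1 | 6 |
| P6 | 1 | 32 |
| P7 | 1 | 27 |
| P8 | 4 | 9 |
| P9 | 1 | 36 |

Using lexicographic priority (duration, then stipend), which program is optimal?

P9

First minimize duration: best is 1, kept {P1, P5, P6, P7, P9}.
Then maximize stipend: best is 36, kept {P9}.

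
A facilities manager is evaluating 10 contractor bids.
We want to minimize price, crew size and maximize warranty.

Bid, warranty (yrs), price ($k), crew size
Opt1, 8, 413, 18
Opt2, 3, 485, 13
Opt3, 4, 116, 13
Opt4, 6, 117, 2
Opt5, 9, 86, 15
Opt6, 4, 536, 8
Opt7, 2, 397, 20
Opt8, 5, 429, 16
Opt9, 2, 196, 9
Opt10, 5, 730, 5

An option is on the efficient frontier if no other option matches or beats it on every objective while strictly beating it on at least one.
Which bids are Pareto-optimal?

Opt1: dominated by Opt5 (warranty 9≥8, price 86≤413, crew size 15≤18).
Opt2: dominated by Opt3 (warranty 4≥3, price 116≤485, crew size 13≤13).
Opt3: not dominated.
Opt4: not dominated (best crew size).
Opt5: not dominated (best warranty).
Opt6: dominated by Opt4 (warranty 6≥4, price 117≤536, crew size 2≤8).
Opt7: dominated by Opt3 (warranty 4≥2, price 116≤397, crew size 13≤20).
Opt8: dominated by Opt4 (warranty 6≥5, price 117≤429, crew size 2≤16).
Opt9: dominated by Opt4 (warranty 6≥2, price 117≤196, crew size 2≤9).
Opt10: dominated by Opt4 (warranty 6≥5, price 117≤730, crew size 2≤5).

Opt3, Opt4, Opt5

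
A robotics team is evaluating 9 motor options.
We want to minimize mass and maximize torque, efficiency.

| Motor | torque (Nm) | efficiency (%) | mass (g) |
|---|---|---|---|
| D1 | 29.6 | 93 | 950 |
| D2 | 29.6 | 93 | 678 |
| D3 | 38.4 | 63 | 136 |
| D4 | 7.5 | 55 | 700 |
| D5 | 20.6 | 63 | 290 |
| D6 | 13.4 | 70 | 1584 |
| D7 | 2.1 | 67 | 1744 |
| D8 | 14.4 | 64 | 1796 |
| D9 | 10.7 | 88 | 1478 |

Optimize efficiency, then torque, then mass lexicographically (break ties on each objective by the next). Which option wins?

First maximize efficiency: best is 93, kept {D1, D2}.
Then maximize torque: best is 29.6, kept {D1, D2}.
Then minimize mass: best is 678, kept {D2}.

D2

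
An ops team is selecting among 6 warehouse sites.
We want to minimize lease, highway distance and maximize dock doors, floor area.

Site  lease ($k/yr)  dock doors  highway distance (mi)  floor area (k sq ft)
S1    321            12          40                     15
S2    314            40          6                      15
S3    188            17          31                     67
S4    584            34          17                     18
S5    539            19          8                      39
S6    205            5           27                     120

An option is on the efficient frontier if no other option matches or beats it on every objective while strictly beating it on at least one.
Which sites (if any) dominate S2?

S1: worse on lease (321 vs 314).
S3: worse on dock doors (17 vs 40).
S4: worse on lease (584 vs 314).
S5: worse on lease (539 vs 314).
S6: worse on dock doors (5 vs 40).
No option dominates S2.

none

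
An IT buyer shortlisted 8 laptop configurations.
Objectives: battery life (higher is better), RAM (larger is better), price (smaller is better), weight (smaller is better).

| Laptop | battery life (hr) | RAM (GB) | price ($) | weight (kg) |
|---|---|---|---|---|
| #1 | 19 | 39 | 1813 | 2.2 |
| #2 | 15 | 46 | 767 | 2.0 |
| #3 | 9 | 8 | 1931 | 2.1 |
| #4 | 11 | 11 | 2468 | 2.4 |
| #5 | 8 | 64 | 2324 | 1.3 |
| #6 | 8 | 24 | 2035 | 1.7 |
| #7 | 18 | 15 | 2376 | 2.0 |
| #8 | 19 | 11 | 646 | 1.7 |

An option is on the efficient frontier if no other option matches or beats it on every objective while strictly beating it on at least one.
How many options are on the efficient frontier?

6

#1: not dominated.
#2: not dominated.
#3: dominated by #2 (battery life 15≥9, RAM 46≥8, price 767≤1931, weight 2.0≤2.1).
#4: dominated by #1 (battery life 19≥11, RAM 39≥11, price 1813≤2468, weight 2.2≤2.4).
#5: not dominated (best RAM).
#6: not dominated.
#7: not dominated.
#8: not dominated (best price).
Pareto-optimal: #1, #2, #5, #6, #7, #8 → 6.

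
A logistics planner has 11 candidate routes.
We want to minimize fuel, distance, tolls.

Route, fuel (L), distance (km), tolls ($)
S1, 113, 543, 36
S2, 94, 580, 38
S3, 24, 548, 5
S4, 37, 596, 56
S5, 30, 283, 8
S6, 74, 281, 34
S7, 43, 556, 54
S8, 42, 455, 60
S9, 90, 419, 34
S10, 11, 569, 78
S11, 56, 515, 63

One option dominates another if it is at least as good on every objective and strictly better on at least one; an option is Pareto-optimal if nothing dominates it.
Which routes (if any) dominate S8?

S5: fuel 30≤42, distance 283≤455, tolls 8≤60 — dominates S8.
Others (S1, S2, S3, S4, S6, S7, S9, S10, S11) are each worse than S8 on at least one objective.

S5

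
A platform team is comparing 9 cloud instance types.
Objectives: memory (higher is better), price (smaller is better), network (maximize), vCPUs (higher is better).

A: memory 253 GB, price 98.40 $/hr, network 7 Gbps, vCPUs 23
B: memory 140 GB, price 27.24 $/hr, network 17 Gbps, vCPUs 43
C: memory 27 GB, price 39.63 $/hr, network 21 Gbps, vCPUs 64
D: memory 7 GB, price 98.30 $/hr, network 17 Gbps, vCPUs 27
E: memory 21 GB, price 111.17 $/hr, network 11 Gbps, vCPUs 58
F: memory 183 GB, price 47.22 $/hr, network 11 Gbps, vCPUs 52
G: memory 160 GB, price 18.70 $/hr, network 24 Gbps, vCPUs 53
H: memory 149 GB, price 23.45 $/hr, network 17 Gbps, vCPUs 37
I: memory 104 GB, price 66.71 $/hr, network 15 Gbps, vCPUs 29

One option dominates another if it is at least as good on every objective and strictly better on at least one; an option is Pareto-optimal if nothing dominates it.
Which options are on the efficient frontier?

A, C, F, G

A: not dominated (best memory).
B: dominated by G (memory 160≥140, price 18.70≤27.24, network 24≥17, vCPUs 53≥43).
C: not dominated (best vCPUs).
D: dominated by B (memory 140≥7, price 27.24≤98.30, network 17≥17, vCPUs 43≥27).
E: dominated by C (memory 27≥21, price 39.63≤111.17, network 21≥11, vCPUs 64≥58).
F: not dominated.
G: not dominated (best price).
H: dominated by G (memory 160≥149, price 18.70≤23.45, network 24≥17, vCPUs 53≥37).
I: dominated by B (memory 140≥104, price 27.24≤66.71, network 17≥15, vCPUs 43≥29).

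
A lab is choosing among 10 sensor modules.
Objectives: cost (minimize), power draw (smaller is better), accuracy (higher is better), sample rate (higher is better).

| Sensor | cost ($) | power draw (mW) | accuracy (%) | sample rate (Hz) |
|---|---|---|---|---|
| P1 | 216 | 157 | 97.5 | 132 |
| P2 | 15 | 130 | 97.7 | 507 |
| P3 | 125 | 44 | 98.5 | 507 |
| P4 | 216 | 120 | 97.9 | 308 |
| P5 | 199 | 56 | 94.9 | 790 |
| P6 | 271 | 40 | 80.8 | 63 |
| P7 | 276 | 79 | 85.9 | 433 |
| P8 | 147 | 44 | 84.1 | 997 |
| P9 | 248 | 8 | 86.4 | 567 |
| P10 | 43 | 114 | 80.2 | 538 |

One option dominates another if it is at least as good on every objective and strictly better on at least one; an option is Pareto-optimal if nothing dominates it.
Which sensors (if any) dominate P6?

P9

P9: cost 248≤271, power draw 8≤40, accuracy 86.4≥80.8, sample rate 567≥63 — dominates P6.
Others (P1, P2, P3, P4, P5, P7, P8, P10) are each worse than P6 on at least one objective.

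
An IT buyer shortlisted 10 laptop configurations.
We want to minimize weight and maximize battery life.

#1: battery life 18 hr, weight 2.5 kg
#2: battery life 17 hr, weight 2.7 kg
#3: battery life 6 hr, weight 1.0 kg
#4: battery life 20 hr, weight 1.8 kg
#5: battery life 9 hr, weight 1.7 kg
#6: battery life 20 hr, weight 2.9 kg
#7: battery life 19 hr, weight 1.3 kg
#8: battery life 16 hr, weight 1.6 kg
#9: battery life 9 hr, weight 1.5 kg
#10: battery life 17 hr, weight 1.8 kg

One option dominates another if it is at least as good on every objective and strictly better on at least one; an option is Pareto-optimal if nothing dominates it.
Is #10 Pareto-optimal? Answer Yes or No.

No

#4 vs #10: battery life 20≥17, weight 1.8≤1.8 — #4 is at least as good on every objective and strictly better on at least one, so #4 dominates #10.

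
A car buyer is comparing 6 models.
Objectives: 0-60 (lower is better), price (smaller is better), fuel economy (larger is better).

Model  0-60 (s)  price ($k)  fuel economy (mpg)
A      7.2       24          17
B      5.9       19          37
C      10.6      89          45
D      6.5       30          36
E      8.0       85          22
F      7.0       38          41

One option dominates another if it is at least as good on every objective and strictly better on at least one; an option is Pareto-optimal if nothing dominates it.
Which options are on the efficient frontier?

B, C, F

A: dominated by B (0-60 5.9≤7.2, price 19≤24, fuel economy 37≥17).
B: not dominated (best 0-60).
C: not dominated (best fuel economy).
D: dominated by B (0-60 5.9≤6.5, price 19≤30, fuel economy 37≥36).
E: dominated by B (0-60 5.9≤8.0, price 19≤85, fuel economy 37≥22).
F: not dominated.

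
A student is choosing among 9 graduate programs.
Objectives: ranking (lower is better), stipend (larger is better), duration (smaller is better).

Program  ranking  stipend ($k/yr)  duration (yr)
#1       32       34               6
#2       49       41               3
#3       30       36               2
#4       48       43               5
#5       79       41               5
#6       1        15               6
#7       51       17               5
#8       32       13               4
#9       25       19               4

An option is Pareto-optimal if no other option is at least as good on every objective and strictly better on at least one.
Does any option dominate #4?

#1: worse on stipend (34 vs 43).
#2: worse on ranking (49 vs 48).
#3: worse on stipend (36 vs 43).
#5: worse on ranking (79 vs 48).
#6: worse on stipend (15 vs 43).
#7: worse on ranking (51 vs 48).
#8: worse on stipend (13 vs 43).
#9: worse on stipend (19 vs 43).
No option is at least as good as #4 on every objective and strictly better on one.

No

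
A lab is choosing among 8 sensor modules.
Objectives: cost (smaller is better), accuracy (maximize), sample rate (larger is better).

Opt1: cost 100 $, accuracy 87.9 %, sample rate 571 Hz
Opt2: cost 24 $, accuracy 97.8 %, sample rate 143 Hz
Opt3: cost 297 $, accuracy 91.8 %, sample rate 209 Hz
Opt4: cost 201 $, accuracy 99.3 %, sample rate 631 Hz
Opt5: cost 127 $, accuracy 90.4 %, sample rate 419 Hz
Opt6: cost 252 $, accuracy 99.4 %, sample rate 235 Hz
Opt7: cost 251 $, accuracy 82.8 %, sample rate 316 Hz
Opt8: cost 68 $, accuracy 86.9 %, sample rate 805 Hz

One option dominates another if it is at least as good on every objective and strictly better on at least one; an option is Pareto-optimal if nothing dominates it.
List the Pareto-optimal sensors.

Opt1: not dominated.
Opt2: not dominated (best cost).
Opt3: dominated by Opt4 (cost 201≤297, accuracy 99.3≥91.8, sample rate 631≥209).
Opt4: not dominated.
Opt5: not dominated.
Opt6: not dominated (best accuracy).
Opt7: dominated by Opt1 (cost 100≤251, accuracy 87.9≥82.8, sample rate 571≥316).
Opt8: not dominated (best sample rate).

Opt1, Opt2, Opt4, Opt5, Opt6, Opt8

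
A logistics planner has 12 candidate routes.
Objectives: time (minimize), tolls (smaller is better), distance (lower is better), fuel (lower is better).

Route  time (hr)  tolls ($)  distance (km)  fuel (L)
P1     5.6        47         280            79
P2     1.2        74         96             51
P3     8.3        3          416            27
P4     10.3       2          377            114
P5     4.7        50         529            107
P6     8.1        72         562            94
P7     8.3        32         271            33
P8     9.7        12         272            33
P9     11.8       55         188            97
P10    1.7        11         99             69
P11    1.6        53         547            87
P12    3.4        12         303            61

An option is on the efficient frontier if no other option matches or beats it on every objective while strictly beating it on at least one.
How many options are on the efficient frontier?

P1: dominated by P10 (time 1.7≤5.6, tolls 11≤47, distance 99≤280, fuel 69≤79).
P2: not dominated (best time).
P3: not dominated (best fuel).
P4: not dominated (best tolls).
P5: dominated by P10 (time 1.7≤4.7, tolls 11≤50, distance 99≤529, fuel 69≤107).
P6: dominated by P1 (time 5.6≤8.1, tolls 47≤72, distance 280≤562, fuel 79≤94).
P7: not dominated.
P8: not dominated.
P9: dominated by P10 (time 1.7≤11.8, tolls 11≤55, distance 99≤188, fuel 69≤97).
P10: not dominated.
P11: not dominated.
P12: not dominated.
Pareto-optimal: P2, P3, P4, P7, P8, P10, P11, P12 → 8.

8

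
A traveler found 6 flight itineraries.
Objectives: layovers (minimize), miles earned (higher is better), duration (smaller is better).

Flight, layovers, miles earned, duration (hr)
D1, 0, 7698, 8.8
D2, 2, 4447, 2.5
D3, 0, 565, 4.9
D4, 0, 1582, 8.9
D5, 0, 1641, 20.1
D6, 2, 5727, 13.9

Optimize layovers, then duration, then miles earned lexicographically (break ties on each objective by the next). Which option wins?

First minimize layovers: best is 0, kept {D1, D3, D4, D5}.
Then minimize duration: best is 4.9, kept {D3}.

D3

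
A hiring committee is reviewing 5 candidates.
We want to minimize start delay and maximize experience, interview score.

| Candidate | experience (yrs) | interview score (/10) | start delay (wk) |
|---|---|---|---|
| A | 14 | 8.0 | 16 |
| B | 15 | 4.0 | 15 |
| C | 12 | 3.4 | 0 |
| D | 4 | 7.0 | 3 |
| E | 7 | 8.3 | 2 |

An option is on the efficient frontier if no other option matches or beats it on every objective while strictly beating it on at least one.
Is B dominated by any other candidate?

A: worse on experience (14 vs 15).
C: worse on experience (12 vs 15).
D: worse on experience (4 vs 15).
E: worse on experience (7 vs 15).
No option is at least as good as B on every objective and strictly better on one.

No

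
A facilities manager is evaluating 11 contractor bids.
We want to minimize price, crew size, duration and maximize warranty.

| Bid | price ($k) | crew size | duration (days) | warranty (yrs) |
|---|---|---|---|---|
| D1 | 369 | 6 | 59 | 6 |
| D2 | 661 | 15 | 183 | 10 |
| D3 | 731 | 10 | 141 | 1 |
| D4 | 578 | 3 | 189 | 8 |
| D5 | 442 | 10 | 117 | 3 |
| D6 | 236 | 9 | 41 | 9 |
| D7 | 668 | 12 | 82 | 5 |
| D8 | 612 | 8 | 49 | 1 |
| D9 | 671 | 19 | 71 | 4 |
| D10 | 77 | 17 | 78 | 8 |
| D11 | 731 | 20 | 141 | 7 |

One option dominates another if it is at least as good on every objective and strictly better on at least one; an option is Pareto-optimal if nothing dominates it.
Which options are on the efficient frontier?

D1, D2, D4, D6, D8, D10

D1: not dominated.
D2: not dominated (best warranty).
D3: dominated by D1 (price 369≤731, crew size 6≤10, duration 59≤141, warranty 6≥1).
D4: not dominated (best crew size).
D5: dominated by D1 (price 369≤442, crew size 6≤10, duration 59≤117, warranty 6≥3).
D6: not dominated (best duration).
D7: dominated by D1 (price 369≤668, crew size 6≤12, duration 59≤82, warranty 6≥5).
D8: not dominated.
D9: dominated by D1 (price 369≤671, crew size 6≤19, duration 59≤71, warranty 6≥4).
D10: not dominated (best price).
D11: dominated by D6 (price 236≤731, crew size 9≤20, duration 41≤141, warranty 9≥7).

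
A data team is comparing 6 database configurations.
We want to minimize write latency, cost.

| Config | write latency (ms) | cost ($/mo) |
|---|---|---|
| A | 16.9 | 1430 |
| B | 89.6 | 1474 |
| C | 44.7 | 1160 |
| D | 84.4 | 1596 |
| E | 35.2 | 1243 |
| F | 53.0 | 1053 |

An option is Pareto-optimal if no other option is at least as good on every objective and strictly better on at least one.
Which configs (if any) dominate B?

A: write latency 16.9≤89.6, cost 1430≤1474 — dominates B.
C: write latency 44.7≤89.6, cost 1160≤1474 — dominates B.
E: write latency 35.2≤89.6, cost 1243≤1474 — dominates B.
F: write latency 53.0≤89.6, cost 1053≤1474 — dominates B.
Others (D) are each worse than B on at least one objective.

A, C, E, F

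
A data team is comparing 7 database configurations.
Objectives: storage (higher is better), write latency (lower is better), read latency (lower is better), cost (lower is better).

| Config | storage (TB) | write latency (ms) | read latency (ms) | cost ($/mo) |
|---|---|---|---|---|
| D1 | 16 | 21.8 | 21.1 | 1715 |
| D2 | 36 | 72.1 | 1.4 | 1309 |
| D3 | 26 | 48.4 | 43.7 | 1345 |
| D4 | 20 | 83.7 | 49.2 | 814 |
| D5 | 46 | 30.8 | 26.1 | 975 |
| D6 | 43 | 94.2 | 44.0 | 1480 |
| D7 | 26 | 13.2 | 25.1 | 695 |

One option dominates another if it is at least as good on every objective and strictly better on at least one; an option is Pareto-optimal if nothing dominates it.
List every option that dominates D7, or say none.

D1: worse on storage (16 vs 26).
D2: worse on write latency (72.1 vs 13.2).
D3: worse on write latency (48.4 vs 13.2).
D4: worse on storage (20 vs 26).
D5: worse on write latency (30.8 vs 13.2).
D6: worse on write latency (94.2 vs 13.2).
No option dominates D7.

none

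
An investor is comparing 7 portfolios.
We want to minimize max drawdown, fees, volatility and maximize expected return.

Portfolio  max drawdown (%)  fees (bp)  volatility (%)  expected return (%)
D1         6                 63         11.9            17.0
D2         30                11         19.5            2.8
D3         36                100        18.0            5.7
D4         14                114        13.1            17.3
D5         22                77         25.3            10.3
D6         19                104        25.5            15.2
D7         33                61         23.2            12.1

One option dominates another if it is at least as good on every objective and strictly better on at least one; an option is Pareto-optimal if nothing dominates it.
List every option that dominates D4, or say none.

none

D1: worse on expected return (17.0 vs 17.3).
D2: worse on max drawdown (30 vs 14).
D3: worse on max drawdown (36 vs 14).
D5: worse on max drawdown (22 vs 14).
D6: worse on max drawdown (19 vs 14).
D7: worse on max drawdown (33 vs 14).
No option dominates D4.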